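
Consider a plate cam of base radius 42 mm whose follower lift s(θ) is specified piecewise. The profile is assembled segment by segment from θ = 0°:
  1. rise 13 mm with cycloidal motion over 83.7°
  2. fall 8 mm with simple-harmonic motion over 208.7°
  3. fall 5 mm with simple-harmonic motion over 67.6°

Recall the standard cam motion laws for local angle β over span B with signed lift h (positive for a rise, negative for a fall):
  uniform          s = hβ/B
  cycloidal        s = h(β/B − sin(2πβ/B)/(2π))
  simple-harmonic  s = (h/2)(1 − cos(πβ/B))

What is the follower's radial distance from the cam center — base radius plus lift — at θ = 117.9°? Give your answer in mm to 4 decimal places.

seg 1 [0°–83.7°] cycloidal, h=13: full span → s += 13 → s = 13.0000
seg 2 [83.7°–292.4°] simple-harmonic, h=-8: θ=117.9° here. β=34.2, B=208.7. -8/2·(1 − cos(π·0.1639)) = -0.5185 → s = 12.4815
radial distance = base radius + s = 42 + 12.4815 = 54.4815

54.4815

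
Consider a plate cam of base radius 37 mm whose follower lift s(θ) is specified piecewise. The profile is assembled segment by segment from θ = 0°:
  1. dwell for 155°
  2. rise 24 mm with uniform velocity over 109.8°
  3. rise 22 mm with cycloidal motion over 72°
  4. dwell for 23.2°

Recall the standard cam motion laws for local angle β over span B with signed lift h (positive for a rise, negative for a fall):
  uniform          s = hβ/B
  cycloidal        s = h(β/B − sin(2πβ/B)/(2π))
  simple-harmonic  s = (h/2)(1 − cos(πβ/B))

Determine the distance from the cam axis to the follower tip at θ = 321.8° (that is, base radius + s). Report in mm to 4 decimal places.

seg 1 [0°–155°] dwell: s stays 0.0000
seg 2 [155°–264.8°] uniform, h=24: full span → s += 24 → s = 24.0000
seg 3 [264.8°–336.8°] cycloidal, h=22: θ=321.8° here. β=57, B=72. 22·(0.7917 − sin(2π·0.7917)/(2π)) = 20.7988 → s = 44.7988
radial distance = base radius + s = 37 + 44.7988 = 81.7988

81.7988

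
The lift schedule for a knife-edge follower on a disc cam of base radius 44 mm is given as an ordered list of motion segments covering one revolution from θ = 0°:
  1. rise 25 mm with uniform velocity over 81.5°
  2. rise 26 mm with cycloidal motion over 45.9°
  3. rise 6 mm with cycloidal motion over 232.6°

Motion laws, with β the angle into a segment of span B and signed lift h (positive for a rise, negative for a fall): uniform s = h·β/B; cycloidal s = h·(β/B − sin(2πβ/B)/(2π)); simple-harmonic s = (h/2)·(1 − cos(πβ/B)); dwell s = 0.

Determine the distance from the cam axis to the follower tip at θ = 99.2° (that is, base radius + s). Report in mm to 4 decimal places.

seg 1 [0°–81.5°] uniform, h=25: full span → s += 25 → s = 25.0000
seg 2 [81.5°–127.4°] cycloidal, h=26: θ=99.2° here. β=17.7, B=45.9. 26·(0.3856 − sin(2π·0.3856)/(2π)) = 7.3017 → s = 32.3017
radial distance = base radius + s = 44 + 32.3017 = 76.3017

76.3017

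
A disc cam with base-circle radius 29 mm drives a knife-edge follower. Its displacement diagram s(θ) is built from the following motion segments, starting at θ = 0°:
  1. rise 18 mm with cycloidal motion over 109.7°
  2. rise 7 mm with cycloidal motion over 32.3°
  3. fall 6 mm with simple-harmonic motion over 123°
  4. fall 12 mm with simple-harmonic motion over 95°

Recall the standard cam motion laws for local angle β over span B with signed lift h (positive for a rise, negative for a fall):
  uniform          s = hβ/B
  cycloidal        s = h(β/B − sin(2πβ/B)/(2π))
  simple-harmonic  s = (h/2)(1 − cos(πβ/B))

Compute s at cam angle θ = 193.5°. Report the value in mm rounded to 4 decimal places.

seg 1 [0°–109.7°] cycloidal, h=18: full span → s += 18 → s = 18.0000
seg 2 [109.7°–142°] cycloidal, h=7: full span → s += 7 → s = 25.0000
seg 3 [142°–265°] simple-harmonic, h=-6: θ=193.5° here. β=51.5, B=123. -6/2·(1 − cos(π·0.4187)) = -2.2421 → s = 22.7579

22.7579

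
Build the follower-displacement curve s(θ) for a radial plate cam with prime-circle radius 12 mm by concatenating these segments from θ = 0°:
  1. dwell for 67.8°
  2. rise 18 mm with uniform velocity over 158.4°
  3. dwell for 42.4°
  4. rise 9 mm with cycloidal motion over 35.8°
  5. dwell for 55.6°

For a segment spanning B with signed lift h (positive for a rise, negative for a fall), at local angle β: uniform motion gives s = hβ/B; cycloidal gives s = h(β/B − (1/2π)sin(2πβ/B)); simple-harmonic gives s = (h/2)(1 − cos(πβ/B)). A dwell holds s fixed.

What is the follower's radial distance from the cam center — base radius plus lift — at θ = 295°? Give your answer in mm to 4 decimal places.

seg 1 [0°–67.8°] dwell: s stays 0.0000
seg 2 [67.8°–226.2°] uniform, h=18: full span → s += 18 → s = 18.0000
seg 3 [226.2°–268.6°] dwell: s stays 18.0000
seg 4 [268.6°–304.4°] cycloidal, h=9: θ=295° here. β=26.4, B=35.8. 9·(0.7374 − sin(2π·0.7374)/(2π)) = 8.0648 → s = 26.0648
radial distance = base radius + s = 12 + 26.0648 = 38.0648

38.0648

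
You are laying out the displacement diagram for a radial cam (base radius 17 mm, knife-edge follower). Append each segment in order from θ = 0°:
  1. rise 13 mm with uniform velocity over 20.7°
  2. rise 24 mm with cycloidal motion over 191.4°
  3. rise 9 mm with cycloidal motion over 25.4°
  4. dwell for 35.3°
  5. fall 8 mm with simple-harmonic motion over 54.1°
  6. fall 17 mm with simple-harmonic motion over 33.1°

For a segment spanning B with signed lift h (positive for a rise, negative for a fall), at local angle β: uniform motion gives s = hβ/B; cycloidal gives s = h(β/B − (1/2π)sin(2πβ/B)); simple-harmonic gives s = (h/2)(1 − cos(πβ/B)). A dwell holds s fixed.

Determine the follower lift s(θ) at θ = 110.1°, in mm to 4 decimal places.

seg 1 [0°–20.7°] uniform, h=13: full span → s += 13 → s = 13.0000
seg 2 [20.7°–212.1°] cycloidal, h=24: θ=110.1° here. β=89.4, B=191.4. 24·(0.4671 − sin(2π·0.4671)/(2π)) = 10.4257 → s = 23.4257

23.4257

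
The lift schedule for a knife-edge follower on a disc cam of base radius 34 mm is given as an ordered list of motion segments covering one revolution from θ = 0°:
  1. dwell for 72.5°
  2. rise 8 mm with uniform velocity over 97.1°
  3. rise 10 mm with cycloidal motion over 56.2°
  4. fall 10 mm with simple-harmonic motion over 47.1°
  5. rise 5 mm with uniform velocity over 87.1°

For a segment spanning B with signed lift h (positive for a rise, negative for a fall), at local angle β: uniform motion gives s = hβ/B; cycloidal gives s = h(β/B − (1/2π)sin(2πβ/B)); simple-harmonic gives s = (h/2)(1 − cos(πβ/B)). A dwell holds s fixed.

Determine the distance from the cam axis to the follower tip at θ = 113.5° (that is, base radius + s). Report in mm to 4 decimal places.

seg 1 [0°–72.5°] dwell: s stays 0.0000
seg 2 [72.5°–169.6°] uniform, h=8: θ=113.5° here. β=41, B=97.1. 8·41/97.1 = 3.3780 → s = 3.3780
radial distance = base radius + s = 34 + 3.3780 = 37.3780

37.3780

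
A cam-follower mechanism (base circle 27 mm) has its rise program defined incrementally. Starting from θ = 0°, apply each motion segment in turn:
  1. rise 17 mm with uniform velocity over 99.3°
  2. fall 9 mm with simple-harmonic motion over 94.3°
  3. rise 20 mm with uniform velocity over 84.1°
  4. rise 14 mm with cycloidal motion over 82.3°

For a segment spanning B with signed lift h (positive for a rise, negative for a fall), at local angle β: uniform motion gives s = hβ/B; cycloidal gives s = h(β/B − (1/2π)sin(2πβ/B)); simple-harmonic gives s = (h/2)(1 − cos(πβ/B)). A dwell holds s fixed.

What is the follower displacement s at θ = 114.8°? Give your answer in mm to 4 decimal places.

seg 1 [0°–99.3°] uniform, h=17: full span → s += 17 → s = 17.0000
seg 2 [99.3°–193.6°] simple-harmonic, h=-9: θ=114.8° here. β=15.5, B=94.3. -9/2·(1 − cos(π·0.1644)) = -0.5867 → s = 16.4133

16.4133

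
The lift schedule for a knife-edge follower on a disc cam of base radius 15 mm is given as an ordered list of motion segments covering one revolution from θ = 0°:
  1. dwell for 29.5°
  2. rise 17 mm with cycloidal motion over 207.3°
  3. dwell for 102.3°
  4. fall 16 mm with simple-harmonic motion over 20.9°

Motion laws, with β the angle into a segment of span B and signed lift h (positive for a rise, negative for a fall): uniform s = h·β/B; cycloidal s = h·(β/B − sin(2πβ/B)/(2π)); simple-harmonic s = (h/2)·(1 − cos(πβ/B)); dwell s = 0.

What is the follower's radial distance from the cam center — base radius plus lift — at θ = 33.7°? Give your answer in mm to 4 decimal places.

seg 1 [0°–29.5°] dwell: s stays 0.0000
seg 2 [29.5°–236.8°] cycloidal, h=17: θ=33.7° here. β=4.2, B=207.3. 17·(0.0203 − sin(2π·0.0203)/(2π)) = 0.0009 → s = 0.0009
radial distance = base radius + s = 15 + 0.0009 = 15.0009

15.0009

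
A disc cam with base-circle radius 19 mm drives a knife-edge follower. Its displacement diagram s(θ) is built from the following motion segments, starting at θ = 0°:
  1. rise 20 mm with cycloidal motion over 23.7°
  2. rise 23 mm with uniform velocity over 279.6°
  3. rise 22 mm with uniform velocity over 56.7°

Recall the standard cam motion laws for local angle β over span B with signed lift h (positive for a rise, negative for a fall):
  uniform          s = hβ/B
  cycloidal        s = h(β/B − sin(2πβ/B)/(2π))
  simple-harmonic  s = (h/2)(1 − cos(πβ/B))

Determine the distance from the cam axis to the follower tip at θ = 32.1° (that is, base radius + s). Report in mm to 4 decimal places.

seg 1 [0°–23.7°] cycloidal, h=20: full span → s += 20 → s = 20.0000
seg 2 [23.7°–303.3°] uniform, h=23: θ=32.1° here. β=8.4, B=279.6. 23·8.4/279.6 = 0.6910 → s = 20.6910
radial distance = base radius + s = 19 + 20.6910 = 39.6910

39.6910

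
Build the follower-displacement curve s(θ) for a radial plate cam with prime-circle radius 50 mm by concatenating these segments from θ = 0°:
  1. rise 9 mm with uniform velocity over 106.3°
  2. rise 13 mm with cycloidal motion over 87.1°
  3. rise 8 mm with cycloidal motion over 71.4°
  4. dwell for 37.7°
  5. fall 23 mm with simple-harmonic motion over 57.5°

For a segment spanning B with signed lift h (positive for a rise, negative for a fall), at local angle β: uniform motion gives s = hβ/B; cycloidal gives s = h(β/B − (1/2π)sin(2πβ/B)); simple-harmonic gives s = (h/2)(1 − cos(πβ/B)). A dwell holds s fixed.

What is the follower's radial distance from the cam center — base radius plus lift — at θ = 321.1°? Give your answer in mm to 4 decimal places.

seg 1 [0°–106.3°] uniform, h=9: full span → s += 9 → s = 9.0000
seg 2 [106.3°–193.4°] cycloidal, h=13: full span → s += 13 → s = 22.0000
seg 3 [193.4°–264.8°] cycloidal, h=8: full span → s += 8 → s = 30.0000
seg 4 [264.8°–302.5°] dwell: s stays 30.0000
seg 5 [302.5°–360°] simple-harmonic, h=-23: θ=321.1° here. β=18.6, B=57.5. -23/2·(1 − cos(π·0.3235)) = -5.4445 → s = 24.5555
radial distance = base radius + s = 50 + 24.5555 = 74.5555

74.5555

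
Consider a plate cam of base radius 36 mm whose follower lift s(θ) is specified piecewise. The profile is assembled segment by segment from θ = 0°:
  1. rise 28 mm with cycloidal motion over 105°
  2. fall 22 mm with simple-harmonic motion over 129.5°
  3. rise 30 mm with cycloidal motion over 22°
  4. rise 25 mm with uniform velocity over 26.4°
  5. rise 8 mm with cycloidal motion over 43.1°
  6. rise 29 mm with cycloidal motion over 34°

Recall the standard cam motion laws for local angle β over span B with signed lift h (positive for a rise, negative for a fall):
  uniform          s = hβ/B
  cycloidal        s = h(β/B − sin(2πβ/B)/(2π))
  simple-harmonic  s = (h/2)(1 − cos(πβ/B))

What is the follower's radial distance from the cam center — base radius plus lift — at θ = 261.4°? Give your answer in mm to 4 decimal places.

seg 1 [0°–105°] cycloidal, h=28: full span → s += 28 → s = 28.0000
seg 2 [105°–234.5°] simple-harmonic, h=-22: full span → s += -22 → s = 6.0000
seg 3 [234.5°–256.5°] cycloidal, h=30: full span → s += 30 → s = 36.0000
seg 4 [256.5°–282.9°] uniform, h=25: θ=261.4° here. β=4.9, B=26.4. 25·4.9/26.4 = 4.6402 → s = 40.6402
radial distance = base radius + s = 36 + 40.6402 = 76.6402

76.6402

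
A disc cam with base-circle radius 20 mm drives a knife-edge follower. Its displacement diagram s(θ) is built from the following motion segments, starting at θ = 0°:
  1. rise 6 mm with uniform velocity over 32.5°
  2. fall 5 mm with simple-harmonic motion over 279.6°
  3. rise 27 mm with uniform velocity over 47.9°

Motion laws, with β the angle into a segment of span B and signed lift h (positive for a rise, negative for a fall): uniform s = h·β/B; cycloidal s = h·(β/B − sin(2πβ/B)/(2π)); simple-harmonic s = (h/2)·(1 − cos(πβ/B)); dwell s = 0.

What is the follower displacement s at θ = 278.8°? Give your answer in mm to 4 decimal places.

seg 1 [0°–32.5°] uniform, h=6: full span → s += 6 → s = 6.0000
seg 2 [32.5°–312.1°] simple-harmonic, h=-5: θ=278.8° here. β=246.3, B=279.6. -5/2·(1 − cos(π·0.8809)) = -4.8270 → s = 1.1730

1.1730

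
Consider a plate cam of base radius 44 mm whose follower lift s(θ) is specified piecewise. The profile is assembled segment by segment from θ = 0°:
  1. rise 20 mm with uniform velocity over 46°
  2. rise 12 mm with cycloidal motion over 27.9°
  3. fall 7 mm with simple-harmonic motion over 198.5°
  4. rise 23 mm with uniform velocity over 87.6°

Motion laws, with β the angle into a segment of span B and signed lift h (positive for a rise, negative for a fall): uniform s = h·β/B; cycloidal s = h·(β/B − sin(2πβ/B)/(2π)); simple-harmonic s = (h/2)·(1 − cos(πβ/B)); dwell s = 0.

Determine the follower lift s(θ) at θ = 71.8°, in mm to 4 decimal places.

seg 1 [0°–46°] uniform, h=20: full span → s += 20 → s = 20.0000
seg 2 [46°–73.9°] cycloidal, h=12: θ=71.8° here. β=25.8, B=27.9. 12·(0.9247 − sin(2π·0.9247)/(2π)) = 11.9667 → s = 31.9667

31.9667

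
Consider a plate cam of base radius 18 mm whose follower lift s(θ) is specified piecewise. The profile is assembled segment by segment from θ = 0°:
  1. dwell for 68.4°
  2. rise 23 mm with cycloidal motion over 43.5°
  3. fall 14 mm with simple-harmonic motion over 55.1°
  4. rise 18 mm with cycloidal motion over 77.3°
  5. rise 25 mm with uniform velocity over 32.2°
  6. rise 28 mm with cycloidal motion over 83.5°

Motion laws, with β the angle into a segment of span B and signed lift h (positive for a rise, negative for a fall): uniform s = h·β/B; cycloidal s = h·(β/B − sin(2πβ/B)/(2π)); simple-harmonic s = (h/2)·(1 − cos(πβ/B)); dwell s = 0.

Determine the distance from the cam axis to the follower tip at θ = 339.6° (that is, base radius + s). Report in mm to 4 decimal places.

seg 1 [0°–68.4°] dwell: s stays 0.0000
seg 2 [68.4°–111.9°] cycloidal, h=23: full span → s += 23 → s = 23.0000
seg 3 [111.9°–167°] simple-harmonic, h=-14: full span → s += -14 → s = 9.0000
seg 4 [167°–244.3°] cycloidal, h=18: full span → s += 18 → s = 27.0000
seg 5 [244.3°–276.5°] uniform, h=25: full span → s += 25 → s = 52.0000
seg 6 [276.5°–360°] cycloidal, h=28: θ=339.6° here. β=63.1, B=83.5. 28·(0.7557 − sin(2π·0.7557)/(2π)) = 25.6128 → s = 77.6128
radial distance = base radius + s = 18 + 77.6128 = 95.6128

95.6128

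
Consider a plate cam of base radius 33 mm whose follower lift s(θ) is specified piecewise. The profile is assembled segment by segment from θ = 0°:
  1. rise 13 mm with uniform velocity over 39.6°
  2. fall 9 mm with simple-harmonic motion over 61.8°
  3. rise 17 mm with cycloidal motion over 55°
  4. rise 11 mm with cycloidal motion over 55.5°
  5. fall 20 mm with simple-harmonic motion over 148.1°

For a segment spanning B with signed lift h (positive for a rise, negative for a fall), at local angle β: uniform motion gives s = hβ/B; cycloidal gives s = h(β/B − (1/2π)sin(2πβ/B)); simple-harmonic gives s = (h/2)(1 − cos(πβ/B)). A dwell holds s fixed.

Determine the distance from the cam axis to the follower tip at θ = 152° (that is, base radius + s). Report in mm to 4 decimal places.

seg 1 [0°–39.6°] uniform, h=13: full span → s += 13 → s = 13.0000
seg 2 [39.6°–101.4°] simple-harmonic, h=-9: full span → s += -9 → s = 4.0000
seg 3 [101.4°–156.4°] cycloidal, h=17: θ=152° here. β=50.6, B=55. 17·(0.9200 − sin(2π·0.9200)/(2π)) = 16.9434 → s = 20.9434
radial distance = base radius + s = 33 + 20.9434 = 53.9434

53.9434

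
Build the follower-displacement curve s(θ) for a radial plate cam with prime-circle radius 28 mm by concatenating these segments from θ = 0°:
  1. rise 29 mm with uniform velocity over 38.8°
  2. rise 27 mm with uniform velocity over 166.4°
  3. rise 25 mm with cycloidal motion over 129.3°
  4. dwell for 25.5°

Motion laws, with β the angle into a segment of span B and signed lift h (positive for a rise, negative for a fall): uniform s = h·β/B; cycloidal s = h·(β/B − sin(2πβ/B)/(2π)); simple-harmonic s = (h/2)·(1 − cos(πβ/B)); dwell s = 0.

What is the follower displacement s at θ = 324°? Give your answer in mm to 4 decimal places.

seg 1 [0°–38.8°] uniform, h=29: full span → s += 29 → s = 29.0000
seg 2 [38.8°–205.2°] uniform, h=27: full span → s += 27 → s = 56.0000
seg 3 [205.2°–334.5°] cycloidal, h=25: θ=324° here. β=118.8, B=129.3. 25·(0.9188 − sin(2π·0.9188)/(2π)) = 24.9131 → s = 80.9131

80.9131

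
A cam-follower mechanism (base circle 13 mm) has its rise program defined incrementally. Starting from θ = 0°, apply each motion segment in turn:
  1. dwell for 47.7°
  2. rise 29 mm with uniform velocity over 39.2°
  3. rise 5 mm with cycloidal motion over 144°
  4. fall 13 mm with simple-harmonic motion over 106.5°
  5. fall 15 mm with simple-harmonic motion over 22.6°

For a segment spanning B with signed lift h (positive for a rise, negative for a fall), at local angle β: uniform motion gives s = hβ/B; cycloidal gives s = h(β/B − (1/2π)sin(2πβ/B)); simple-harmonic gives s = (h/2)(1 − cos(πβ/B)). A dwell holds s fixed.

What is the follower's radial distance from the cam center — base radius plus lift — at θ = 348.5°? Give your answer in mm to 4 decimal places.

seg 1 [0°–47.7°] dwell: s stays 0.0000
seg 2 [47.7°–86.9°] uniform, h=29: full span → s += 29 → s = 29.0000
seg 3 [86.9°–230.9°] cycloidal, h=5: full span → s += 5 → s = 34.0000
seg 4 [230.9°–337.4°] simple-harmonic, h=-13: full span → s += -13 → s = 21.0000
seg 5 [337.4°–360°] simple-harmonic, h=-15: θ=348.5° here. β=11.1, B=22.6. -15/2·(1 − cos(π·0.4912)) = -7.2915 → s = 13.7085
radial distance = base radius + s = 13 + 13.7085 = 26.7085

26.7085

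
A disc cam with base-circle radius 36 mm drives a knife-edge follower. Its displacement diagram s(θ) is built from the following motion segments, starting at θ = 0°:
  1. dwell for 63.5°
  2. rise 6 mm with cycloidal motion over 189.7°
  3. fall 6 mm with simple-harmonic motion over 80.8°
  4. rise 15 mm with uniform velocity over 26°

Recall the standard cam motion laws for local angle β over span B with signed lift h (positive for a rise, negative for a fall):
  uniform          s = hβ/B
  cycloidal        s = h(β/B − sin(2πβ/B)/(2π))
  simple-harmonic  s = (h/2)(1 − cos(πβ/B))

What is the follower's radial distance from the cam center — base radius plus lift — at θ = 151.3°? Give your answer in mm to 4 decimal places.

seg 1 [0°–63.5°] dwell: s stays 0.0000
seg 2 [63.5°–253.2°] cycloidal, h=6: θ=151.3° here. β=87.8, B=189.7. 6·(0.4628 − sin(2π·0.4628)/(2π)) = 2.5561 → s = 2.5561
radial distance = base radius + s = 36 + 2.5561 = 38.5561

38.5561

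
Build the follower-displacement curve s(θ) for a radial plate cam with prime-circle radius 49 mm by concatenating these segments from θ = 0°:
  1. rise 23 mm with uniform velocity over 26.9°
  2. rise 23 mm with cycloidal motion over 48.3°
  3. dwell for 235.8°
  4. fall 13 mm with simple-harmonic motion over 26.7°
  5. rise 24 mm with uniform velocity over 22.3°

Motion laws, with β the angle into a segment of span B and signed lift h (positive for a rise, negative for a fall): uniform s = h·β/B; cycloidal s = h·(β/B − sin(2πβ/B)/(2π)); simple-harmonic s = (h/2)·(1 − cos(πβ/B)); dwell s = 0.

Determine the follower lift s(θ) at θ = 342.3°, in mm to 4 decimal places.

seg 1 [0°–26.9°] uniform, h=23: full span → s += 23 → s = 23.0000
seg 2 [26.9°–75.2°] cycloidal, h=23: full span → s += 23 → s = 46.0000
seg 3 [75.2°–311°] dwell: s stays 46.0000
seg 4 [311°–337.7°] simple-harmonic, h=-13: full span → s += -13 → s = 33.0000
seg 5 [337.7°–360°] uniform, h=24: θ=342.3° here. β=4.6, B=22.3. 24·4.6/22.3 = 4.9507 → s = 37.9507

37.9507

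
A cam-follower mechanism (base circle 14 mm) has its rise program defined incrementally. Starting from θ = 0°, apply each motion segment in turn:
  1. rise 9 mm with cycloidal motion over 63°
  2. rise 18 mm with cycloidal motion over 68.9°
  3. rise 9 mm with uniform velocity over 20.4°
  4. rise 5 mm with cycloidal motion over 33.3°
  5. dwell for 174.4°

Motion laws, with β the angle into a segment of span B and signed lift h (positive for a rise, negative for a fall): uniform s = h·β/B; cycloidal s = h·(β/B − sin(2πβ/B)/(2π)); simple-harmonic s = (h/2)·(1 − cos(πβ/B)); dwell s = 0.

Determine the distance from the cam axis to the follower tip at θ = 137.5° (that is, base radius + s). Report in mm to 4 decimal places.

seg 1 [0°–63°] cycloidal, h=9: full span → s += 9 → s = 9.0000
seg 2 [63°–131.9°] cycloidal, h=18: full span → s += 18 → s = 27.0000
seg 3 [131.9°–152.3°] uniform, h=9: θ=137.5° here. β=5.6, B=20.4. 9·5.6/20.4 = 2.4706 → s = 29.4706
radial distance = base radius + s = 14 + 29.4706 = 43.4706

43.4706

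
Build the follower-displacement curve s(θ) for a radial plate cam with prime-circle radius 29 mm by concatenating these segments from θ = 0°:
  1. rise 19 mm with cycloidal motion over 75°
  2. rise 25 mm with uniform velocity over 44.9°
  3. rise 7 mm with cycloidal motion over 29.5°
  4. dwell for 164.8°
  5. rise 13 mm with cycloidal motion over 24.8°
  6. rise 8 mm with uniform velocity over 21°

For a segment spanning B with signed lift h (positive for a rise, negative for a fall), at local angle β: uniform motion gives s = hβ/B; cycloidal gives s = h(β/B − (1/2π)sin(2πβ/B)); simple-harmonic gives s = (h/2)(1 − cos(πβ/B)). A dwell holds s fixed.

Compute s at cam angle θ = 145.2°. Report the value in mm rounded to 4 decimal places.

seg 1 [0°–75°] cycloidal, h=19: full span → s += 19 → s = 19.0000
seg 2 [75°–119.9°] uniform, h=25: full span → s += 25 → s = 44.0000
seg 3 [119.9°–149.4°] cycloidal, h=7: θ=145.2° here. β=25.3, B=29.5. 7·(0.8576 − sin(2π·0.8576)/(2π)) = 6.8723 → s = 50.8723

50.8723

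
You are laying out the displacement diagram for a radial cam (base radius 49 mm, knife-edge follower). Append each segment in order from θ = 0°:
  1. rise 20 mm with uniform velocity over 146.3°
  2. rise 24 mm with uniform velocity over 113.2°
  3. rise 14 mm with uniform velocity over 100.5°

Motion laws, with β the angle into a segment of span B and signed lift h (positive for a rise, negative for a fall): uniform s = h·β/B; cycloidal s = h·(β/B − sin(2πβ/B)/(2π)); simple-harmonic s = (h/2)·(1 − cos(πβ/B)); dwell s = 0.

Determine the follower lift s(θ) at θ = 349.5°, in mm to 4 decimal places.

seg 1 [0°–146.3°] uniform, h=20: full span → s += 20 → s = 20.0000
seg 2 [146.3°–259.5°] uniform, h=24: full span → s += 24 → s = 44.0000
seg 3 [259.5°–360°] uniform, h=14: θ=349.5° here. β=90, B=100.5. 14·90/100.5 = 12.5373 → s = 56.5373

56.5373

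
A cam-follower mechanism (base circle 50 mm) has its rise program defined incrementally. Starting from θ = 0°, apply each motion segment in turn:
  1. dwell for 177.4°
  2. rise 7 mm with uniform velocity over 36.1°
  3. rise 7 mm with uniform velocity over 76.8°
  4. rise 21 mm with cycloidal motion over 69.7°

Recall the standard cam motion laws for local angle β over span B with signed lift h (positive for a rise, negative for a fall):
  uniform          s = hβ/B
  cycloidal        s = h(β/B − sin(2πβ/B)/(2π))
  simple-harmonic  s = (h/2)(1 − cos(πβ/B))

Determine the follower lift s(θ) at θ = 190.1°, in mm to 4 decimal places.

seg 1 [0°–177.4°] dwell: s stays 0.0000
seg 2 [177.4°–213.5°] uniform, h=7: θ=190.1° here. β=12.7, B=36.1. 7·12.7/36.1 = 2.4626 → s = 2.4626

2.4626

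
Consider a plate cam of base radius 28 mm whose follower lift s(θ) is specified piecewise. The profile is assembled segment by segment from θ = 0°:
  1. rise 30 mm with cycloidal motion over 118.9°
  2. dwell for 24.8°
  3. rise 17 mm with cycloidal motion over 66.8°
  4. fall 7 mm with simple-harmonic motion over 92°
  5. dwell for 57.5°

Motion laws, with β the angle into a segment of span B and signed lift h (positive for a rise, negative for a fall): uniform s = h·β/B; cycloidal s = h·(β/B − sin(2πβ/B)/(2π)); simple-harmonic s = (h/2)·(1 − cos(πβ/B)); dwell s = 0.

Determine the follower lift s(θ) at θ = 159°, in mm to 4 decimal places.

seg 1 [0°–118.9°] cycloidal, h=30: full span → s += 30 → s = 30.0000
seg 2 [118.9°–143.7°] dwell: s stays 30.0000
seg 3 [143.7°–210.5°] cycloidal, h=17: θ=159° here. β=15.3, B=66.8. 17·(0.2290 − sin(2π·0.2290)/(2π)) = 1.2115 → s = 31.2115

31.2115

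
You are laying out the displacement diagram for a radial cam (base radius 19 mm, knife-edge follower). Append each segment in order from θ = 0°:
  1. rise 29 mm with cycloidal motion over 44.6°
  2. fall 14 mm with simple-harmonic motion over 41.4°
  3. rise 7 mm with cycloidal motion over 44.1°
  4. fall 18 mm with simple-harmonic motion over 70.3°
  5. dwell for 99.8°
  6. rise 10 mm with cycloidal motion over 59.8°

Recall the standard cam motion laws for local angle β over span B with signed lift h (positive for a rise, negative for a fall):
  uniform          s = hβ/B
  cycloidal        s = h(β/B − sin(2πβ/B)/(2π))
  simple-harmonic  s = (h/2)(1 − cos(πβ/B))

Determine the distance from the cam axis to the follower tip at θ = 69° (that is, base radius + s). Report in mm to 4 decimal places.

seg 1 [0°–44.6°] cycloidal, h=29: full span → s += 29 → s = 29.0000
seg 2 [44.6°–86°] simple-harmonic, h=-14: θ=69° here. β=24.4, B=41.4. -14/2·(1 − cos(π·0.5894)) = -8.9397 → s = 20.0603
radial distance = base radius + s = 19 + 20.0603 = 39.0603

39.0603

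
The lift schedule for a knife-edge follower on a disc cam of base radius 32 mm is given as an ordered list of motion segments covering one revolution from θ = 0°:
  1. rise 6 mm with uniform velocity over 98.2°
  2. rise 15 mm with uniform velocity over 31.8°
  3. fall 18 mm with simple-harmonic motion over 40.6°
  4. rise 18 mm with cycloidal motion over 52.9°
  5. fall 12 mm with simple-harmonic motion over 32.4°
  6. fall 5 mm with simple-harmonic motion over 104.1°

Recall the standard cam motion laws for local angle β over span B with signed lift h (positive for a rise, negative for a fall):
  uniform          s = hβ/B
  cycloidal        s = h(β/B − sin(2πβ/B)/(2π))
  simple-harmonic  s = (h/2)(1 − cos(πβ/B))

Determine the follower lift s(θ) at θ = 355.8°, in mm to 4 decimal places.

seg 1 [0°–98.2°] uniform, h=6: full span → s += 6 → s = 6.0000
seg 2 [98.2°–130°] uniform, h=15: full span → s += 15 → s = 21.0000
seg 3 [130°–170.6°] simple-harmonic, h=-18: full span → s += -18 → s = 3.0000
seg 4 [170.6°–223.5°] cycloidal, h=18: full span → s += 18 → s = 21.0000
seg 5 [223.5°–255.9°] simple-harmonic, h=-12: full span → s += -12 → s = 9.0000
seg 6 [255.9°–360°] simple-harmonic, h=-5: θ=355.8° here. β=99.9, B=104.1. -5/2·(1 − cos(π·0.9597)) = -4.9799 → s = 4.0201

4.0201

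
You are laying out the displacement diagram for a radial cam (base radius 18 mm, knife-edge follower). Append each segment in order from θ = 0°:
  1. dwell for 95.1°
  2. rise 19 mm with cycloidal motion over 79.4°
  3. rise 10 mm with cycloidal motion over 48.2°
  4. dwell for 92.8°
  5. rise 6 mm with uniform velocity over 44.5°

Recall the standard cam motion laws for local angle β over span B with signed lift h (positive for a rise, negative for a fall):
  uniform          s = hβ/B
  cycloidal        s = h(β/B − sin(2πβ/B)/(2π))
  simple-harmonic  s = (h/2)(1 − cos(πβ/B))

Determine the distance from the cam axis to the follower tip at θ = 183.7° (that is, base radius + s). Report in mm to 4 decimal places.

seg 1 [0°–95.1°] dwell: s stays 0.0000
seg 2 [95.1°–174.5°] cycloidal, h=19: full span → s += 19 → s = 19.0000
seg 3 [174.5°–222.7°] cycloidal, h=10: θ=183.7° here. β=9.2, B=48.2. 10·(0.1909 − sin(2π·0.1909)/(2π)) = 0.4257 → s = 19.4257
radial distance = base radius + s = 18 + 19.4257 = 37.4257

37.4257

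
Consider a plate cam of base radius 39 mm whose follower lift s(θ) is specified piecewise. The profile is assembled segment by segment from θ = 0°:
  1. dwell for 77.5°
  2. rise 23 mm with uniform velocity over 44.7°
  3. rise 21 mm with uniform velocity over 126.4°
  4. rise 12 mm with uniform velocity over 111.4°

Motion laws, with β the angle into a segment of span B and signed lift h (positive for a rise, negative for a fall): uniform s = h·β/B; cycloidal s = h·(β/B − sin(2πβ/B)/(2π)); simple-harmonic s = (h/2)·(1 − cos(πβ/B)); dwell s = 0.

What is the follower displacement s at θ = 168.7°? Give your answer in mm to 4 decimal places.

seg 1 [0°–77.5°] dwell: s stays 0.0000
seg 2 [77.5°–122.2°] uniform, h=23: full span → s += 23 → s = 23.0000
seg 3 [122.2°–248.6°] uniform, h=21: θ=168.7° here. β=46.5, B=126.4. 21·46.5/126.4 = 7.7255 → s = 30.7255

30.7255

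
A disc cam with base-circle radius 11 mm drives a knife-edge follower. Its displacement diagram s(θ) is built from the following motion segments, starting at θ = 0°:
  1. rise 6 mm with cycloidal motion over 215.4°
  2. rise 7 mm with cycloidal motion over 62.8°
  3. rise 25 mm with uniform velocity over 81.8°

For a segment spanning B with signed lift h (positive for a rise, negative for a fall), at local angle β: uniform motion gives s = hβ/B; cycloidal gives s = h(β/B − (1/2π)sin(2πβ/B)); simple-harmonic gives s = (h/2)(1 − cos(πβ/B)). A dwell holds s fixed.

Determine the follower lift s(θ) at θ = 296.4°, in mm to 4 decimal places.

seg 1 [0°–215.4°] cycloidal, h=6: full span → s += 6 → s = 6.0000
seg 2 [215.4°–278.2°] cycloidal, h=7: full span → s += 7 → s = 13.0000
seg 3 [278.2°–360°] uniform, h=25: θ=296.4° here. β=18.2, B=81.8. 25·18.2/81.8 = 5.5623 → s = 18.5623

18.5623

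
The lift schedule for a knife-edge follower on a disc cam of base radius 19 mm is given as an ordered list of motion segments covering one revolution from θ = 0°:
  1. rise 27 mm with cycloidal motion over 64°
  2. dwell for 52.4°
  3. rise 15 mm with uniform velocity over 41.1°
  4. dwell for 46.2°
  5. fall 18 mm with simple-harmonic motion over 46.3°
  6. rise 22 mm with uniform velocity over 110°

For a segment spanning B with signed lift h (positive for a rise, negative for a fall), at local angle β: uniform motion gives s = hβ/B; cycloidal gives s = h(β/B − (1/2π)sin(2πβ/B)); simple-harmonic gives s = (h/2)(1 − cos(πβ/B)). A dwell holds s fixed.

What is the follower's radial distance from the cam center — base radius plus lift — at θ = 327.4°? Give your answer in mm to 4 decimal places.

seg 1 [0°–64°] cycloidal, h=27: full span → s += 27 → s = 27.0000
seg 2 [64°–116.4°] dwell: s stays 27.0000
seg 3 [116.4°–157.5°] uniform, h=15: full span → s += 15 → s = 42.0000
seg 4 [157.5°–203.7°] dwell: s stays 42.0000
seg 5 [203.7°–250°] simple-harmonic, h=-18: full span → s += -18 → s = 24.0000
seg 6 [250°–360°] uniform, h=22: θ=327.4° here. β=77.4, B=110. 22·77.4/110 = 15.4800 → s = 39.4800
radial distance = base radius + s = 19 + 39.4800 = 58.4800

58.4800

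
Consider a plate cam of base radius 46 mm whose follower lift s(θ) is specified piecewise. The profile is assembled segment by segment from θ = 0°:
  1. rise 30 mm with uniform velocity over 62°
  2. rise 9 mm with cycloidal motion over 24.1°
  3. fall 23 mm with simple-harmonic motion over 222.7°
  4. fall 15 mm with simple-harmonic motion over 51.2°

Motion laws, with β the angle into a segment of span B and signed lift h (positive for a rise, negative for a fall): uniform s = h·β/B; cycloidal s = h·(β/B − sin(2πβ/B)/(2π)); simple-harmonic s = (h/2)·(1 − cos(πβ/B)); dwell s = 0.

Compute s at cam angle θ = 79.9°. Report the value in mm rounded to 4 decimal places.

seg 1 [0°–62°] uniform, h=30: full span → s += 30 → s = 30.0000
seg 2 [62°–86.1°] cycloidal, h=9: θ=79.9° here. β=17.9, B=24.1. 9·(0.7427 − sin(2π·0.7427)/(2π)) = 8.1156 → s = 38.1156

38.1156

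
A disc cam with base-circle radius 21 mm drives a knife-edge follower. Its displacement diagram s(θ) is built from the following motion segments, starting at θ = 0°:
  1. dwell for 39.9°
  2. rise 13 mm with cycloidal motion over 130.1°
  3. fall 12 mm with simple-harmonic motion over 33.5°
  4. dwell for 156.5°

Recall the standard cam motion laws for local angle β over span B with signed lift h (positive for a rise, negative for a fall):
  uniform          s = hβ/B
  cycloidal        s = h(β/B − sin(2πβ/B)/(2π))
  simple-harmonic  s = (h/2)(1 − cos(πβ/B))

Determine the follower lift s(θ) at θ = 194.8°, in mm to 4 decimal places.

seg 1 [0°–39.9°] dwell: s stays 0.0000
seg 2 [39.9°–170°] cycloidal, h=13: full span → s += 13 → s = 13.0000
seg 3 [170°–203.5°] simple-harmonic, h=-12: θ=194.8° here. β=24.8, B=33.5. -12/2·(1 − cos(π·0.7403)) = -10.1114 → s = 2.8886

2.8886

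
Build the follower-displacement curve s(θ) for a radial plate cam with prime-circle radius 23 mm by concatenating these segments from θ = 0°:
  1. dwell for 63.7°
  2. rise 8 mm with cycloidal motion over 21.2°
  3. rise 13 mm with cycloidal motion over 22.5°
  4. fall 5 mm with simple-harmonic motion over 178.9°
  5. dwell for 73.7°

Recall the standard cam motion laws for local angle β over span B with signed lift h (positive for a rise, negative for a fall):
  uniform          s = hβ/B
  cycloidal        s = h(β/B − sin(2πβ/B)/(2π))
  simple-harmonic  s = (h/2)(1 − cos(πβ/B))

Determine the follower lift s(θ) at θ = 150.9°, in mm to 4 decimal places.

seg 1 [0°–63.7°] dwell: s stays 0.0000
seg 2 [63.7°–84.9°] cycloidal, h=8: full span → s += 8 → s = 8.0000
seg 3 [84.9°–107.4°] cycloidal, h=13: full span → s += 13 → s = 21.0000
seg 4 [107.4°–286.3°] simple-harmonic, h=-5: θ=150.9° here. β=43.5, B=178.9. -5/2·(1 − cos(π·0.2432)) = -0.6946 → s = 20.3054

20.3054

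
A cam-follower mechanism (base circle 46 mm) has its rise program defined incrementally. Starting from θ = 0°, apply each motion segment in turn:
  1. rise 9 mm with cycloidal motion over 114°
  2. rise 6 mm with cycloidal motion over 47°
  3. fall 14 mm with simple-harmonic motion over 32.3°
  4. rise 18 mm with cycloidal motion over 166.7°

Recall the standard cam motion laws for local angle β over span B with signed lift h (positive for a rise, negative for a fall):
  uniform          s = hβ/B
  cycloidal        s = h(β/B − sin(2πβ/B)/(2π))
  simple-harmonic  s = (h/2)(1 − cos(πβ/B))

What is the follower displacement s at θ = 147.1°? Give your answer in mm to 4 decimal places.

seg 1 [0°–114°] cycloidal, h=9: full span → s += 9 → s = 9.0000
seg 2 [114°–161°] cycloidal, h=6: θ=147.1° here. β=33.1, B=47. 6·(0.7043 − sin(2π·0.7043)/(2π)) = 5.1413 → s = 14.1413

14.1413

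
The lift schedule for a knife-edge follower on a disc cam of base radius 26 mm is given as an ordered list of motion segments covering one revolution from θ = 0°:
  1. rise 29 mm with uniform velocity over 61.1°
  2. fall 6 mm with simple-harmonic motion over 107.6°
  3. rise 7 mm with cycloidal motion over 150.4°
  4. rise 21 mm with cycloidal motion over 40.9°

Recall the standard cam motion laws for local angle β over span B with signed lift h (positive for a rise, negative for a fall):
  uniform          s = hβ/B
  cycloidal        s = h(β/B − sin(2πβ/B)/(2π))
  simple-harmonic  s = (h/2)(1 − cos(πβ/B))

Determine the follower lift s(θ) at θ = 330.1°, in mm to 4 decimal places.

seg 1 [0°–61.1°] uniform, h=29: full span → s += 29 → s = 29.0000
seg 2 [61.1°–168.7°] simple-harmonic, h=-6: full span → s += -6 → s = 23.0000
seg 3 [168.7°–319.1°] cycloidal, h=7: full span → s += 7 → s = 30.0000
seg 4 [319.1°–360°] cycloidal, h=21: θ=330.1° here. β=11, B=40.9. 21·(0.2689 − sin(2π·0.2689)/(2π)) = 2.3293 → s = 32.3293

32.3293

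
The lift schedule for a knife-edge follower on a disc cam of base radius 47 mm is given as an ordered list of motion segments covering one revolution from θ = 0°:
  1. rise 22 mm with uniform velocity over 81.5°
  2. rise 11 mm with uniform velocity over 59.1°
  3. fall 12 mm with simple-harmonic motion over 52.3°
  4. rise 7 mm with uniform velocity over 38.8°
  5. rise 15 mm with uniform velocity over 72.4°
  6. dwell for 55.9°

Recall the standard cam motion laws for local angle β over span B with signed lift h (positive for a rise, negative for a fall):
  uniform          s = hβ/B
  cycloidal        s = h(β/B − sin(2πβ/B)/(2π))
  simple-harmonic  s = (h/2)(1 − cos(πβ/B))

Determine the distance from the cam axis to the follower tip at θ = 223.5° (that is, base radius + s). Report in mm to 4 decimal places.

seg 1 [0°–81.5°] uniform, h=22: full span → s += 22 → s = 22.0000
seg 2 [81.5°–140.6°] uniform, h=11: full span → s += 11 → s = 33.0000
seg 3 [140.6°–192.9°] simple-harmonic, h=-12: full span → s += -12 → s = 21.0000
seg 4 [192.9°–231.7°] uniform, h=7: θ=223.5° here. β=30.6, B=38.8. 7·30.6/38.8 = 5.5206 → s = 26.5206
radial distance = base radius + s = 47 + 26.5206 = 73.5206

73.5206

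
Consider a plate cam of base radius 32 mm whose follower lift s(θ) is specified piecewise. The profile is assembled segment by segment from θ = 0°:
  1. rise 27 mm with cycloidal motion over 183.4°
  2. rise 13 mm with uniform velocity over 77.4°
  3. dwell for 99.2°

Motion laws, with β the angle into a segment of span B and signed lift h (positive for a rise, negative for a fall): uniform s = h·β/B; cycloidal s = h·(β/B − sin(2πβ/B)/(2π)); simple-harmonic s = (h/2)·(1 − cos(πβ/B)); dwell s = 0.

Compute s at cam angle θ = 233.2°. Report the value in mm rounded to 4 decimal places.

seg 1 [0°–183.4°] cycloidal, h=27: full span → s += 27 → s = 27.0000
seg 2 [183.4°–260.8°] uniform, h=13: θ=233.2° here. β=49.8, B=77.4. 13·49.8/77.4 = 8.3643 → s = 35.3643

35.3643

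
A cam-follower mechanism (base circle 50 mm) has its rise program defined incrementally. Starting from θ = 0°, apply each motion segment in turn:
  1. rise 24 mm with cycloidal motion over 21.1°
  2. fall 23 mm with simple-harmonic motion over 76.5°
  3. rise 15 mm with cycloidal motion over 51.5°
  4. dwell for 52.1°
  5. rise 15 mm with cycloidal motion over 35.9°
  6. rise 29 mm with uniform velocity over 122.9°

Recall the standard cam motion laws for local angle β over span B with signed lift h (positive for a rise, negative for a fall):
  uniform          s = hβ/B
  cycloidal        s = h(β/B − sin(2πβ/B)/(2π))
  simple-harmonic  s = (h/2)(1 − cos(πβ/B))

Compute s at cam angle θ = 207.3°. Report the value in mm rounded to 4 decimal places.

seg 1 [0°–21.1°] cycloidal, h=24: full span → s += 24 → s = 24.0000
seg 2 [21.1°–97.6°] simple-harmonic, h=-23: full span → s += -23 → s = 1.0000
seg 3 [97.6°–149.1°] cycloidal, h=15: full span → s += 15 → s = 16.0000
seg 4 [149.1°–201.2°] dwell: s stays 16.0000
seg 5 [201.2°–237.1°] cycloidal, h=15: θ=207.3° here. β=6.1, B=35.9. 15·(0.1699 − sin(2π·0.1699)/(2π)) = 0.4573 → s = 16.4573

16.4573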